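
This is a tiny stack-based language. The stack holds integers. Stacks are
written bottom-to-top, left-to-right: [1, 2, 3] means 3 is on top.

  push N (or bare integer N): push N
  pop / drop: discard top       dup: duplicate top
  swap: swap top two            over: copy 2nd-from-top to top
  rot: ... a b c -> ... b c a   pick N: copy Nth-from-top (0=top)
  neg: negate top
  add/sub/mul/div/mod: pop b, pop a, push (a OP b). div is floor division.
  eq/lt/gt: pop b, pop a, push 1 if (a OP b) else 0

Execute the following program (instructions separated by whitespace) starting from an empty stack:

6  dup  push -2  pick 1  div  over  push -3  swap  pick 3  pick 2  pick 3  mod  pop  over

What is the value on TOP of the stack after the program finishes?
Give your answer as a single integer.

After 'push 6': [6]
After 'dup': [6, 6]
After 'push -2': [6, 6, -2]
After 'pick 1': [6, 6, -2, 6]
After 'div': [6, 6, -1]
After 'over': [6, 6, -1, 6]
After 'push -3': [6, 6, -1, 6, -3]
After 'swap': [6, 6, -1, -3, 6]
After 'pick 3': [6, 6, -1, -3, 6, 6]
After 'pick 2': [6, 6, -1, -3, 6, 6, -3]
After 'pick 3': [6, 6, -1, -3, 6, 6, -3, -3]
After 'mod': [6, 6, -1, -3, 6, 6, 0]
After 'pop': [6, 6, -1, -3, 6, 6]
After 'over': [6, 6, -1, -3, 6, 6, 6]

Answer: 6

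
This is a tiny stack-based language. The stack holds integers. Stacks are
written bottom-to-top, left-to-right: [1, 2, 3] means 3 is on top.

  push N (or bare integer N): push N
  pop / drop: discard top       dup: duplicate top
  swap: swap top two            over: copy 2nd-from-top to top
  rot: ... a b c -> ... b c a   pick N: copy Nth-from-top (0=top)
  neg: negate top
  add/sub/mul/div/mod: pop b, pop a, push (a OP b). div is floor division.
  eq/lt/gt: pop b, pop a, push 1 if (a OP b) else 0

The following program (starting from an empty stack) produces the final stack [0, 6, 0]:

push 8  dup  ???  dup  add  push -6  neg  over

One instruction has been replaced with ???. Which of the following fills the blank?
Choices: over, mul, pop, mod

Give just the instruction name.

Stack before ???: [8, 8]
Stack after ???:  [0]
Checking each choice:
  over: produces [8, 8, 16, 6, 16]
  mul: produces [128, 6, 128]
  pop: produces [16, 6, 16]
  mod: MATCH


Answer: mod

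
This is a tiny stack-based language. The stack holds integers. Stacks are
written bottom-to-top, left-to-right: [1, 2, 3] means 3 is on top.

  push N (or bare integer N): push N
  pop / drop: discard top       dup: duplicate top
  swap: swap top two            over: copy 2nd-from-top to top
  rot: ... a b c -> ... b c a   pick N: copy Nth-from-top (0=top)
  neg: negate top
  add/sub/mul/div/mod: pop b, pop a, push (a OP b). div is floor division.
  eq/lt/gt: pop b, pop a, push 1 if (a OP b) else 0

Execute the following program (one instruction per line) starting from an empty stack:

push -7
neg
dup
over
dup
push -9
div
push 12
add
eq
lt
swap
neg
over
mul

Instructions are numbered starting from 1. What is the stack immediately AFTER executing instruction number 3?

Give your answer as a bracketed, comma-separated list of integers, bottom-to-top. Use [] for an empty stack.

Step 1 ('push -7'): [-7]
Step 2 ('neg'): [7]
Step 3 ('dup'): [7, 7]

Answer: [7, 7]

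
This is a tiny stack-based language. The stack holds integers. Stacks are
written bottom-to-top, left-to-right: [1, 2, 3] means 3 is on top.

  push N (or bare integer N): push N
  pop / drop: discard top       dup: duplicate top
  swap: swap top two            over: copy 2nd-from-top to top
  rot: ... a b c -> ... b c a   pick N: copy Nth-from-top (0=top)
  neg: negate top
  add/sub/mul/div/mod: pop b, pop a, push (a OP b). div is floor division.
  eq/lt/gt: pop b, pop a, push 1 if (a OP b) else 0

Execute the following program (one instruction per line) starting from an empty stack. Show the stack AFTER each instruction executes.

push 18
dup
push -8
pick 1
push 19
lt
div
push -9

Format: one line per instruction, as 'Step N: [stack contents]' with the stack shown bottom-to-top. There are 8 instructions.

Step 1: [18]
Step 2: [18, 18]
Step 3: [18, 18, -8]
Step 4: [18, 18, -8, 18]
Step 5: [18, 18, -8, 18, 19]
Step 6: [18, 18, -8, 1]
Step 7: [18, 18, -8]
Step 8: [18, 18, -8, -9]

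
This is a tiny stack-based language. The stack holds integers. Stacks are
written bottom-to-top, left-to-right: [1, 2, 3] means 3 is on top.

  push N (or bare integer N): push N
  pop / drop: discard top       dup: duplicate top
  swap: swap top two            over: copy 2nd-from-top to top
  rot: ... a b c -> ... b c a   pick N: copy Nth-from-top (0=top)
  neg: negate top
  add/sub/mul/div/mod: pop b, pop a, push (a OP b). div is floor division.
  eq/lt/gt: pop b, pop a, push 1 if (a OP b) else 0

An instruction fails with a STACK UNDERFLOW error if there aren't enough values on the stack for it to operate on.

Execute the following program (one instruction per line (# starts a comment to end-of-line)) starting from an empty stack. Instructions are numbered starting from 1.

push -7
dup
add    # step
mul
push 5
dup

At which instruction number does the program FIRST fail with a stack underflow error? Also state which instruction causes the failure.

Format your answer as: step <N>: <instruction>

Answer: step 4: mul

Derivation:
Step 1 ('push -7'): stack = [-7], depth = 1
Step 2 ('dup'): stack = [-7, -7], depth = 2
Step 3 ('add'): stack = [-14], depth = 1
Step 4 ('mul'): needs 2 value(s) but depth is 1 — STACK UNDERFLOW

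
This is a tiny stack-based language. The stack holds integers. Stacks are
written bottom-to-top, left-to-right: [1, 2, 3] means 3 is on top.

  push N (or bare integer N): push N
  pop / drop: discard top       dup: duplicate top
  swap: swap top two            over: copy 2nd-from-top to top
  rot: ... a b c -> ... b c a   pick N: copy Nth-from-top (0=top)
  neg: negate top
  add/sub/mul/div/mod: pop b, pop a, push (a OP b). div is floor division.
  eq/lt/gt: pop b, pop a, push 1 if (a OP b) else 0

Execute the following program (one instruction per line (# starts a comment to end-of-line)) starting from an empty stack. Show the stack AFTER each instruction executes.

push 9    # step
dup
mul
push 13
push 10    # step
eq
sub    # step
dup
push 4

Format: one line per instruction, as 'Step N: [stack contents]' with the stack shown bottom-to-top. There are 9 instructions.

Step 1: [9]
Step 2: [9, 9]
Step 3: [81]
Step 4: [81, 13]
Step 5: [81, 13, 10]
Step 6: [81, 0]
Step 7: [81]
Step 8: [81, 81]
Step 9: [81, 81, 4]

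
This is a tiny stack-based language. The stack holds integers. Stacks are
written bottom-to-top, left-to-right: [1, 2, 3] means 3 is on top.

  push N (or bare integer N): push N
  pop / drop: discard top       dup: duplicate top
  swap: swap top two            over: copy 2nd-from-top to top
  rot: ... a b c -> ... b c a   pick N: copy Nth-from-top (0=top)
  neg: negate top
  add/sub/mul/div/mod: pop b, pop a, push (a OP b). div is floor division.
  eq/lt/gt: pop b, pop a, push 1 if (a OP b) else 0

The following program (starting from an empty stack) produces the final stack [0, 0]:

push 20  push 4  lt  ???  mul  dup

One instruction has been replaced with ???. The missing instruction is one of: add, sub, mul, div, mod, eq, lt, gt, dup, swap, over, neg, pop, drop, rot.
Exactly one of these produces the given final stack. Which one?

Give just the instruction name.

Stack before ???: [0]
Stack after ???:  [0, 0]
The instruction that transforms [0] -> [0, 0] is: dup

Answer: dup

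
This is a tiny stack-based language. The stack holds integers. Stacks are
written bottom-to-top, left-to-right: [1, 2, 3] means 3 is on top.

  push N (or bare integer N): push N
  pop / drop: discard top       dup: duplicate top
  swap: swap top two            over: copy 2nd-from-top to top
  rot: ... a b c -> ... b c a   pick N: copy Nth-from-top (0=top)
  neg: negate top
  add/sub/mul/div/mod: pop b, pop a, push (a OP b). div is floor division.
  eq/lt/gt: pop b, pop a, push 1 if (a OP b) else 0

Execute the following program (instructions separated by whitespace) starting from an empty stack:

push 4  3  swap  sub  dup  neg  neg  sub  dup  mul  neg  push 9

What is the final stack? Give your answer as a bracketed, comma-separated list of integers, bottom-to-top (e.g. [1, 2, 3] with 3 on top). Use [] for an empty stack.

Answer: [0, 9]

Derivation:
After 'push 4': [4]
After 'push 3': [4, 3]
After 'swap': [3, 4]
After 'sub': [-1]
After 'dup': [-1, -1]
After 'neg': [-1, 1]
After 'neg': [-1, -1]
After 'sub': [0]
After 'dup': [0, 0]
After 'mul': [0]
After 'neg': [0]
After 'push 9': [0, 9]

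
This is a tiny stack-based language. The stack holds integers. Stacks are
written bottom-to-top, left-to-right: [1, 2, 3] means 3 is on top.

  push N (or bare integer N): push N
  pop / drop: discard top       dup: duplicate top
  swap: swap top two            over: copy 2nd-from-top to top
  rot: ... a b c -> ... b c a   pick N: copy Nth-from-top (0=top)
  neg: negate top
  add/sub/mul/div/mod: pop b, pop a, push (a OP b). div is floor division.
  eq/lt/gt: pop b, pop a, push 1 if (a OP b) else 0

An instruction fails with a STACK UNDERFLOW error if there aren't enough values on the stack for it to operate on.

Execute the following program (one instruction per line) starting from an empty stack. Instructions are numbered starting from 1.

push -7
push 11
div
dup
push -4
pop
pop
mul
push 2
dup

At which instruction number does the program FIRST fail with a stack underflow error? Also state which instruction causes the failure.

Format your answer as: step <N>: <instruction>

Step 1 ('push -7'): stack = [-7], depth = 1
Step 2 ('push 11'): stack = [-7, 11], depth = 2
Step 3 ('div'): stack = [-1], depth = 1
Step 4 ('dup'): stack = [-1, -1], depth = 2
Step 5 ('push -4'): stack = [-1, -1, -4], depth = 3
Step 6 ('pop'): stack = [-1, -1], depth = 2
Step 7 ('pop'): stack = [-1], depth = 1
Step 8 ('mul'): needs 2 value(s) but depth is 1 — STACK UNDERFLOW

Answer: step 8: mul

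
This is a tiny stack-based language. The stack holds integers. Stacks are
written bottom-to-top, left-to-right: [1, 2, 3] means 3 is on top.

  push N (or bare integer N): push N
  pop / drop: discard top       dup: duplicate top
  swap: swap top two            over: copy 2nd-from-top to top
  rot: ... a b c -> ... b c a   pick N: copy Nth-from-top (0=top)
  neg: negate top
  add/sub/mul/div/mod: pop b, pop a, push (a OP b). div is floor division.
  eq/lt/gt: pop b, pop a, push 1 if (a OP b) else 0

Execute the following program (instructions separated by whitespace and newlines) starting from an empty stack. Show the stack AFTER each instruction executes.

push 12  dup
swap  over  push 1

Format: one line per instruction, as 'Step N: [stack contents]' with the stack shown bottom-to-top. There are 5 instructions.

Step 1: [12]
Step 2: [12, 12]
Step 3: [12, 12]
Step 4: [12, 12, 12]
Step 5: [12, 12, 12, 1]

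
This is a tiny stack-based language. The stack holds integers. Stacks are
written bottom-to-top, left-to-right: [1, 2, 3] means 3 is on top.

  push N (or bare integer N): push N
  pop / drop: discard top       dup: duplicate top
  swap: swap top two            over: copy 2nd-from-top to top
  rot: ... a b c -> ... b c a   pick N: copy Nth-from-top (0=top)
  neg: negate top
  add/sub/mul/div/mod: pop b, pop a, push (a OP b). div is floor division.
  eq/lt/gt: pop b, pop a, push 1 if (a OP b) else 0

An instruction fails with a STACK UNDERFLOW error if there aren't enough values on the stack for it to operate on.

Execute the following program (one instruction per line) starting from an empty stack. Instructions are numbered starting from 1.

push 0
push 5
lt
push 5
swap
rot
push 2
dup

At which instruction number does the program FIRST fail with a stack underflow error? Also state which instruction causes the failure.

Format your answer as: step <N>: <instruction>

Answer: step 6: rot

Derivation:
Step 1 ('push 0'): stack = [0], depth = 1
Step 2 ('push 5'): stack = [0, 5], depth = 2
Step 3 ('lt'): stack = [1], depth = 1
Step 4 ('push 5'): stack = [1, 5], depth = 2
Step 5 ('swap'): stack = [5, 1], depth = 2
Step 6 ('rot'): needs 3 value(s) but depth is 2 — STACK UNDERFLOW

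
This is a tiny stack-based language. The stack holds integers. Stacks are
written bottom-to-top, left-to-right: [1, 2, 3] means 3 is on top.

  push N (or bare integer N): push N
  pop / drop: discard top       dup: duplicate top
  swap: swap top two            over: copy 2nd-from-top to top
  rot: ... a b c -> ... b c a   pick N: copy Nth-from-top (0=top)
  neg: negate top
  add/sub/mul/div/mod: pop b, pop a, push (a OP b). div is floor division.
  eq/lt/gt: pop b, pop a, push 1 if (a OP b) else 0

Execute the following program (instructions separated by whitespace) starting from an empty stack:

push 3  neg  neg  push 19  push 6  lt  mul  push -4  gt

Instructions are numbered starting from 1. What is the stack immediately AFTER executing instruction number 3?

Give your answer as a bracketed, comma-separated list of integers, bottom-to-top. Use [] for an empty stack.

Answer: [3]

Derivation:
Step 1 ('push 3'): [3]
Step 2 ('neg'): [-3]
Step 3 ('neg'): [3]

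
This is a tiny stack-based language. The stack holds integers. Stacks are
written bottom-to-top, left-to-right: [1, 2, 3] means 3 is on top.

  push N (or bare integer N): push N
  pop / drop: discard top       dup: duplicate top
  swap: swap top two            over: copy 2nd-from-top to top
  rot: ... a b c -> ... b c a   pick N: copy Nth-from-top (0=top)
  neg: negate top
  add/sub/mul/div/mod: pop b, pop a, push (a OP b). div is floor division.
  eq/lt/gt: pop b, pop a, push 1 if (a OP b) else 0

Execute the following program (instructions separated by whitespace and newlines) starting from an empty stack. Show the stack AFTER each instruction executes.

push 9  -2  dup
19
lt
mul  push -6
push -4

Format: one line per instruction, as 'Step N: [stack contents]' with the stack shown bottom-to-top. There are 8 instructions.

Step 1: [9]
Step 2: [9, -2]
Step 3: [9, -2, -2]
Step 4: [9, -2, -2, 19]
Step 5: [9, -2, 1]
Step 6: [9, -2]
Step 7: [9, -2, -6]
Step 8: [9, -2, -6, -4]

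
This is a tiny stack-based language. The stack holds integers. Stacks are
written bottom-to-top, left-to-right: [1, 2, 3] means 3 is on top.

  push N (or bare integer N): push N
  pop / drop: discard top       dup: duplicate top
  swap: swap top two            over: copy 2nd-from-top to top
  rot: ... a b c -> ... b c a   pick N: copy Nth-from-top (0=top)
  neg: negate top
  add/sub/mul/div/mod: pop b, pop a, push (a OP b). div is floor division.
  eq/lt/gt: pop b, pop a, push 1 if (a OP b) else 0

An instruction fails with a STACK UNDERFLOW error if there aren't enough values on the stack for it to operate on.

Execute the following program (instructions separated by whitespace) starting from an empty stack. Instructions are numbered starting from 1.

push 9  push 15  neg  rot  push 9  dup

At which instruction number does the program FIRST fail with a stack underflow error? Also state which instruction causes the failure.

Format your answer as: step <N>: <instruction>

Step 1 ('push 9'): stack = [9], depth = 1
Step 2 ('push 15'): stack = [9, 15], depth = 2
Step 3 ('neg'): stack = [9, -15], depth = 2
Step 4 ('rot'): needs 3 value(s) but depth is 2 — STACK UNDERFLOW

Answer: step 4: rot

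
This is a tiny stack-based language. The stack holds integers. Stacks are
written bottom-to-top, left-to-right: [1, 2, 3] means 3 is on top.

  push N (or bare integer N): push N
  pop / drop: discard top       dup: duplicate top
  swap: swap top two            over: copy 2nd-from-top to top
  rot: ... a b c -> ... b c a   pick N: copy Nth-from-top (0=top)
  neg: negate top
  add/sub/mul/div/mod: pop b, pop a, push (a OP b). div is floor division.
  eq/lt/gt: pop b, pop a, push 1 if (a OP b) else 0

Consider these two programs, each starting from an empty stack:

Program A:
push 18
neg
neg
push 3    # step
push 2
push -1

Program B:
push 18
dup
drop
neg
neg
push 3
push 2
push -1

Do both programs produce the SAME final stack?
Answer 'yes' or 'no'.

Program A trace:
  After 'push 18': [18]
  After 'neg': [-18]
  After 'neg': [18]
  After 'push 3': [18, 3]
  After 'push 2': [18, 3, 2]
  After 'push -1': [18, 3, 2, -1]
Program A final stack: [18, 3, 2, -1]

Program B trace:
  After 'push 18': [18]
  After 'dup': [18, 18]
  After 'drop': [18]
  After 'neg': [-18]
  After 'neg': [18]
  After 'push 3': [18, 3]
  After 'push 2': [18, 3, 2]
  After 'push -1': [18, 3, 2, -1]
Program B final stack: [18, 3, 2, -1]
Same: yes

Answer: yes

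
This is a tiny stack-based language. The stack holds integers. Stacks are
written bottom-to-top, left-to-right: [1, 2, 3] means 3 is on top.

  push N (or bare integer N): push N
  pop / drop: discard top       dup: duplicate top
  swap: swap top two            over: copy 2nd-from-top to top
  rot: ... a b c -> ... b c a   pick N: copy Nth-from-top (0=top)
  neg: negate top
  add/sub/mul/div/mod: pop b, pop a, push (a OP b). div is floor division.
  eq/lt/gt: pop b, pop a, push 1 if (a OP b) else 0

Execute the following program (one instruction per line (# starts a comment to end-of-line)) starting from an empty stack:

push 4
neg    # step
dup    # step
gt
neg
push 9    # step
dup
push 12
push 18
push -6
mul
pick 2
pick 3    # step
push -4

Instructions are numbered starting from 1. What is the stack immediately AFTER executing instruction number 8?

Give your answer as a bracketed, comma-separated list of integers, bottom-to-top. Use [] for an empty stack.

Answer: [0, 9, 9, 12]

Derivation:
Step 1 ('push 4'): [4]
Step 2 ('neg'): [-4]
Step 3 ('dup'): [-4, -4]
Step 4 ('gt'): [0]
Step 5 ('neg'): [0]
Step 6 ('push 9'): [0, 9]
Step 7 ('dup'): [0, 9, 9]
Step 8 ('push 12'): [0, 9, 9, 12]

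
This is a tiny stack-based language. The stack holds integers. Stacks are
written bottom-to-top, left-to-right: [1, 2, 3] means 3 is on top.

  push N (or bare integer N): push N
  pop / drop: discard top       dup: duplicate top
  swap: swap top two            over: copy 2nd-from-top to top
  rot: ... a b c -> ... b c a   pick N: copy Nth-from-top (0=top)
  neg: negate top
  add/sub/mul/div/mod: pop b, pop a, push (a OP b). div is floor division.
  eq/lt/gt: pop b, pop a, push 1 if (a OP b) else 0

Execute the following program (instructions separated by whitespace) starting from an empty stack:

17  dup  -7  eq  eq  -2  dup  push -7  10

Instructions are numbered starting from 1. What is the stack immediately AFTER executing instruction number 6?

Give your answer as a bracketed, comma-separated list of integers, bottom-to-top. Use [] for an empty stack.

Step 1 ('17'): [17]
Step 2 ('dup'): [17, 17]
Step 3 ('-7'): [17, 17, -7]
Step 4 ('eq'): [17, 0]
Step 5 ('eq'): [0]
Step 6 ('-2'): [0, -2]

Answer: [0, -2]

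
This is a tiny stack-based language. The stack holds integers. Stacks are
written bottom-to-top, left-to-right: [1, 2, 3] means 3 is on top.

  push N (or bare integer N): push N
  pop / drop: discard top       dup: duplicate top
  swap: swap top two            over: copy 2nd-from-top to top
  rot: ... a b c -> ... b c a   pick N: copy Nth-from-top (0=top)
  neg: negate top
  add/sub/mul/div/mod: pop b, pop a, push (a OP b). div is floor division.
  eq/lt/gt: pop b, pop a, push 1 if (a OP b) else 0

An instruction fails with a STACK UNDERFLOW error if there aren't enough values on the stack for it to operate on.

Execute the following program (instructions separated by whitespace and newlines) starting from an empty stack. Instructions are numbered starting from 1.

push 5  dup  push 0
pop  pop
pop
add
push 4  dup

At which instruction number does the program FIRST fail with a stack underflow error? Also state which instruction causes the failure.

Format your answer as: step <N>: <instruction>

Step 1 ('push 5'): stack = [5], depth = 1
Step 2 ('dup'): stack = [5, 5], depth = 2
Step 3 ('push 0'): stack = [5, 5, 0], depth = 3
Step 4 ('pop'): stack = [5, 5], depth = 2
Step 5 ('pop'): stack = [5], depth = 1
Step 6 ('pop'): stack = [], depth = 0
Step 7 ('add'): needs 2 value(s) but depth is 0 — STACK UNDERFLOW

Answer: step 7: add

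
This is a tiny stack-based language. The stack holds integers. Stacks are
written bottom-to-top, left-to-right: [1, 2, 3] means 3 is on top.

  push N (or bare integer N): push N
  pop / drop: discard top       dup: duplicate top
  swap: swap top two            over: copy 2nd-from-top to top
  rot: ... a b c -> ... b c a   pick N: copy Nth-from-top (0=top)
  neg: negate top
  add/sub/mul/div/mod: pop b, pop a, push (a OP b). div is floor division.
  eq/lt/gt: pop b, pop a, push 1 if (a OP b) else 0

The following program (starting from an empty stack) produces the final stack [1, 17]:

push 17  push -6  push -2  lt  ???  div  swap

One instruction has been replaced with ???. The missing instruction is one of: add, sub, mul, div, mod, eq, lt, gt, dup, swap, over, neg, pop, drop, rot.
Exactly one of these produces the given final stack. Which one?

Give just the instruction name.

Answer: dup

Derivation:
Stack before ???: [17, 1]
Stack after ???:  [17, 1, 1]
The instruction that transforms [17, 1] -> [17, 1, 1] is: dup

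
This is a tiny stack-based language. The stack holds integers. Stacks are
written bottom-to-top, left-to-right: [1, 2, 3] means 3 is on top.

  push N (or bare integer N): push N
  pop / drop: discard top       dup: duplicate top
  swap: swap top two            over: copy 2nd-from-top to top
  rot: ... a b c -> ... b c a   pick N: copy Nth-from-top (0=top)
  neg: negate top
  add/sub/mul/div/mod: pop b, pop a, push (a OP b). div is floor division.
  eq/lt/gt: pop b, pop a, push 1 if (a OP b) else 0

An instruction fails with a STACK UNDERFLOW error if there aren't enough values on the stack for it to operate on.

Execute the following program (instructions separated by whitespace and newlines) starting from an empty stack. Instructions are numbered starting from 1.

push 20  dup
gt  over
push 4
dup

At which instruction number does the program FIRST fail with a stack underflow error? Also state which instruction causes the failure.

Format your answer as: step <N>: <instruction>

Answer: step 4: over

Derivation:
Step 1 ('push 20'): stack = [20], depth = 1
Step 2 ('dup'): stack = [20, 20], depth = 2
Step 3 ('gt'): stack = [0], depth = 1
Step 4 ('over'): needs 2 value(s) but depth is 1 — STACK UNDERFLOW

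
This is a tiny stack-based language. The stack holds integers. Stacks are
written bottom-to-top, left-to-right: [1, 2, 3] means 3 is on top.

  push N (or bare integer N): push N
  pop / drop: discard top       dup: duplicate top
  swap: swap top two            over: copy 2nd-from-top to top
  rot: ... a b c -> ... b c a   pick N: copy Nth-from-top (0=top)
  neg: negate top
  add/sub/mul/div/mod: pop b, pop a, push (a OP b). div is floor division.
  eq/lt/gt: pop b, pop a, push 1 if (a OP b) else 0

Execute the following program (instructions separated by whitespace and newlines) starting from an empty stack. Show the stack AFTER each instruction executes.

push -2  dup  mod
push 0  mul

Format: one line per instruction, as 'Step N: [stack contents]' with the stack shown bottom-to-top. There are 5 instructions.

Step 1: [-2]
Step 2: [-2, -2]
Step 3: [0]
Step 4: [0, 0]
Step 5: [0]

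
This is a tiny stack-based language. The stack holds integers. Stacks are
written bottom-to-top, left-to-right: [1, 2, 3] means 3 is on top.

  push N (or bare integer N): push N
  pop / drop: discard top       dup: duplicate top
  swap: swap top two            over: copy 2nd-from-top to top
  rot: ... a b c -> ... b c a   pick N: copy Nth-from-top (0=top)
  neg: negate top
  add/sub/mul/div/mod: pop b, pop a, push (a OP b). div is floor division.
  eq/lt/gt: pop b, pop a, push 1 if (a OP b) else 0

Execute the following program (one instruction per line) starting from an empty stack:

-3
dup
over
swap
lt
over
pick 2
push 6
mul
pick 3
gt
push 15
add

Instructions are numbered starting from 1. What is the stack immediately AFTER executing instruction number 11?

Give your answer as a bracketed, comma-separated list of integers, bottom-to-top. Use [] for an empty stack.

Answer: [-3, 0, -3, 0]

Derivation:
Step 1 ('-3'): [-3]
Step 2 ('dup'): [-3, -3]
Step 3 ('over'): [-3, -3, -3]
Step 4 ('swap'): [-3, -3, -3]
Step 5 ('lt'): [-3, 0]
Step 6 ('over'): [-3, 0, -3]
Step 7 ('pick 2'): [-3, 0, -3, -3]
Step 8 ('push 6'): [-3, 0, -3, -3, 6]
Step 9 ('mul'): [-3, 0, -3, -18]
Step 10 ('pick 3'): [-3, 0, -3, -18, -3]
Step 11 ('gt'): [-3, 0, -3, 0]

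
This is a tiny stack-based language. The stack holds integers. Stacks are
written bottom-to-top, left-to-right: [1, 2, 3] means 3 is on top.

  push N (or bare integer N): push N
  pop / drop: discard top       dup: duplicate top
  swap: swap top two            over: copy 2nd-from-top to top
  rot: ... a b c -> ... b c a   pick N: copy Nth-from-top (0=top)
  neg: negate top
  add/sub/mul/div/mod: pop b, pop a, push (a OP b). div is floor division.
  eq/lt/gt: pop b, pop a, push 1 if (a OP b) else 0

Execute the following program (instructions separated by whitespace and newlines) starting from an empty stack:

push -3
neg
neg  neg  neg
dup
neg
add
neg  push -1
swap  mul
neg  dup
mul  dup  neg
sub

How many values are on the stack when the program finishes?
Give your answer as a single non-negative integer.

After 'push -3': stack = [-3] (depth 1)
After 'neg': stack = [3] (depth 1)
After 'neg': stack = [-3] (depth 1)
After 'neg': stack = [3] (depth 1)
After 'neg': stack = [-3] (depth 1)
After 'dup': stack = [-3, -3] (depth 2)
After 'neg': stack = [-3, 3] (depth 2)
After 'add': stack = [0] (depth 1)
After 'neg': stack = [0] (depth 1)
After 'push -1': stack = [0, -1] (depth 2)
After 'swap': stack = [-1, 0] (depth 2)
After 'mul': stack = [0] (depth 1)
After 'neg': stack = [0] (depth 1)
After 'dup': stack = [0, 0] (depth 2)
After 'mul': stack = [0] (depth 1)
After 'dup': stack = [0, 0] (depth 2)
After 'neg': stack = [0, 0] (depth 2)
After 'sub': stack = [0] (depth 1)

Answer: 1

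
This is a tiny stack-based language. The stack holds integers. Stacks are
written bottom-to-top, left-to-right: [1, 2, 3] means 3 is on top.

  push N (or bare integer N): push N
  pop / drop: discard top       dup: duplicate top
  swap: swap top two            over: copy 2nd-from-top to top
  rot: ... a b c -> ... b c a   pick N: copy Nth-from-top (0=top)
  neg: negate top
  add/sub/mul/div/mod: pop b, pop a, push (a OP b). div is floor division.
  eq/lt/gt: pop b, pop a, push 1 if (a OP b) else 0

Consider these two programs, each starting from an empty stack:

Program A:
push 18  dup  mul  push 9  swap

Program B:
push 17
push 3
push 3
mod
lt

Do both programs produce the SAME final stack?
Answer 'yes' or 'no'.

Program A trace:
  After 'push 18': [18]
  After 'dup': [18, 18]
  After 'mul': [324]
  After 'push 9': [324, 9]
  After 'swap': [9, 324]
Program A final stack: [9, 324]

Program B trace:
  After 'push 17': [17]
  After 'push 3': [17, 3]
  After 'push 3': [17, 3, 3]
  After 'mod': [17, 0]
  After 'lt': [0]
Program B final stack: [0]
Same: no

Answer: no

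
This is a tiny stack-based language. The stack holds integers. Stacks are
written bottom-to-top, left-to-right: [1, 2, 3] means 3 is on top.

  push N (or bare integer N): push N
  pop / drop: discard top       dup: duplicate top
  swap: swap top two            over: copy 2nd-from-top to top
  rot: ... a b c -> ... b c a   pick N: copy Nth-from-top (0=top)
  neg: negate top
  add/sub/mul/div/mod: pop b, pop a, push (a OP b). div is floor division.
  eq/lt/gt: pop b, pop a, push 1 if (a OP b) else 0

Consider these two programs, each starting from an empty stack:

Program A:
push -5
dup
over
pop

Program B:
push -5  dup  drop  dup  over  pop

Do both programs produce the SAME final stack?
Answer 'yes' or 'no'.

Program A trace:
  After 'push -5': [-5]
  After 'dup': [-5, -5]
  After 'over': [-5, -5, -5]
  After 'pop': [-5, -5]
Program A final stack: [-5, -5]

Program B trace:
  After 'push -5': [-5]
  After 'dup': [-5, -5]
  After 'drop': [-5]
  After 'dup': [-5, -5]
  After 'over': [-5, -5, -5]
  After 'pop': [-5, -5]
Program B final stack: [-5, -5]
Same: yes

Answer: yes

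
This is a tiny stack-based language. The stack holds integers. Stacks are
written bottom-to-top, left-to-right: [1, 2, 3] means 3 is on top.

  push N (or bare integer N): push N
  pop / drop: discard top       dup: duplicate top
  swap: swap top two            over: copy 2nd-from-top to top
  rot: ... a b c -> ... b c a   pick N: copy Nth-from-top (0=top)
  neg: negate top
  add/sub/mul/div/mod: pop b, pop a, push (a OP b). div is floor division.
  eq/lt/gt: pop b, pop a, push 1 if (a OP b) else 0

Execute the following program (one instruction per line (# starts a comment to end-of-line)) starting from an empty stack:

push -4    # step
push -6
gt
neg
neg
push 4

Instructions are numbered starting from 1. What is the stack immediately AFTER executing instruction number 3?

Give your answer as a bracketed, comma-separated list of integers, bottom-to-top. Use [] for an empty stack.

Answer: [1]

Derivation:
Step 1 ('push -4'): [-4]
Step 2 ('push -6'): [-4, -6]
Step 3 ('gt'): [1]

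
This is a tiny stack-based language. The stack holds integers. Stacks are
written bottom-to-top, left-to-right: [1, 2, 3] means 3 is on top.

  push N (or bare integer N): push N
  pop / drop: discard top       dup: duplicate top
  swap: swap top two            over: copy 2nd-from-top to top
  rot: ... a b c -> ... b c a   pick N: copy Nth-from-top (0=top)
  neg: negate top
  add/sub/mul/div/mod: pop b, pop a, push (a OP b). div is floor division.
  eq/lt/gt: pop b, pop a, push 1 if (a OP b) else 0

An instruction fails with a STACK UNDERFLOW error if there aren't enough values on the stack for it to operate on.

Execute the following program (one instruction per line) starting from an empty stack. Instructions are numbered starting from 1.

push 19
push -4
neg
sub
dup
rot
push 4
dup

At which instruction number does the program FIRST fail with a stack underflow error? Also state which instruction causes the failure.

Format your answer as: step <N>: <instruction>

Step 1 ('push 19'): stack = [19], depth = 1
Step 2 ('push -4'): stack = [19, -4], depth = 2
Step 3 ('neg'): stack = [19, 4], depth = 2
Step 4 ('sub'): stack = [15], depth = 1
Step 5 ('dup'): stack = [15, 15], depth = 2
Step 6 ('rot'): needs 3 value(s) but depth is 2 — STACK UNDERFLOW

Answer: step 6: rot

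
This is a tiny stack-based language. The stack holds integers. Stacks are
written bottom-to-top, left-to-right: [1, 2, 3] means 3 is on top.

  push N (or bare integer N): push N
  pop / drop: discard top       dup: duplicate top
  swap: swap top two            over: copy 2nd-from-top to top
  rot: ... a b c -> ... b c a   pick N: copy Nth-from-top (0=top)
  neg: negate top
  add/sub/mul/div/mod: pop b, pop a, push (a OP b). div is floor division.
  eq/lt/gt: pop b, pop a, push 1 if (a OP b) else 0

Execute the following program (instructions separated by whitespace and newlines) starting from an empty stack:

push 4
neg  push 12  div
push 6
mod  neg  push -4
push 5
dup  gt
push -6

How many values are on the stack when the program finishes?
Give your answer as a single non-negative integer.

After 'push 4': stack = [4] (depth 1)
After 'neg': stack = [-4] (depth 1)
After 'push 12': stack = [-4, 12] (depth 2)
After 'div': stack = [-1] (depth 1)
After 'push 6': stack = [-1, 6] (depth 2)
After 'mod': stack = [5] (depth 1)
After 'neg': stack = [-5] (depth 1)
After 'push -4': stack = [-5, -4] (depth 2)
After 'push 5': stack = [-5, -4, 5] (depth 3)
After 'dup': stack = [-5, -4, 5, 5] (depth 4)
After 'gt': stack = [-5, -4, 0] (depth 3)
After 'push -6': stack = [-5, -4, 0, -6] (depth 4)

Answer: 4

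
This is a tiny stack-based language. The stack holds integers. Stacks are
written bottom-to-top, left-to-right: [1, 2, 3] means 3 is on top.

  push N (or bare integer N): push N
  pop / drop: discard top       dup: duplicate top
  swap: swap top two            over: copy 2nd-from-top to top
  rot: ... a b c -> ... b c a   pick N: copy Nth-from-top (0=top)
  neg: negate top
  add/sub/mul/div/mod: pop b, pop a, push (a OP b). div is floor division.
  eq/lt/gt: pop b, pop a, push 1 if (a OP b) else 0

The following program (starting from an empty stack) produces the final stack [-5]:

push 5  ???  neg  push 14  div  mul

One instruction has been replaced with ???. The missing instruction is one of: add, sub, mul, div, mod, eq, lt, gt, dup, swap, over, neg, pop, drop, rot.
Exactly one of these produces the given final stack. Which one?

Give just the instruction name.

Stack before ???: [5]
Stack after ???:  [5, 5]
The instruction that transforms [5] -> [5, 5] is: dup

Answer: dup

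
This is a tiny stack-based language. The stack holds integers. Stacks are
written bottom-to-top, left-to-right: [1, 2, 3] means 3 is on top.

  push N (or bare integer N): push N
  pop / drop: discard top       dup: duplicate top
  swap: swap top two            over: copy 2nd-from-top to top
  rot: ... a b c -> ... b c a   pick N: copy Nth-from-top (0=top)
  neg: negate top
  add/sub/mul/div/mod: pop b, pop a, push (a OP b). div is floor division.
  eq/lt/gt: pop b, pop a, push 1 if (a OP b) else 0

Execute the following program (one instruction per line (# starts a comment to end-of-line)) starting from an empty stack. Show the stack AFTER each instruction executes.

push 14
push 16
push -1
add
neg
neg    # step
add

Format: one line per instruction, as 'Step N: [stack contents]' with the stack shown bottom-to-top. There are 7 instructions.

Step 1: [14]
Step 2: [14, 16]
Step 3: [14, 16, -1]
Step 4: [14, 15]
Step 5: [14, -15]
Step 6: [14, 15]
Step 7: [29]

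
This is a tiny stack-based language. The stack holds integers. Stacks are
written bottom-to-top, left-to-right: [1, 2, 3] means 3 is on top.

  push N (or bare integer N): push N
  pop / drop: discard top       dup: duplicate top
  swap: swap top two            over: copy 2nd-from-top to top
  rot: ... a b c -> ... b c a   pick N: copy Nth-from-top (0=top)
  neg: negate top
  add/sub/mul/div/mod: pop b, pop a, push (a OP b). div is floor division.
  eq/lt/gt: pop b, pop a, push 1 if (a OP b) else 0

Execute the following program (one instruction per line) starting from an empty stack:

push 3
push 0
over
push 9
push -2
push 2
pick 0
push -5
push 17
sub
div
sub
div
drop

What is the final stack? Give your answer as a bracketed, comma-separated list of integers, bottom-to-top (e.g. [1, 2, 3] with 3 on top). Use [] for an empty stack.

After 'push 3': [3]
After 'push 0': [3, 0]
After 'over': [3, 0, 3]
After 'push 9': [3, 0, 3, 9]
After 'push -2': [3, 0, 3, 9, -2]
After 'push 2': [3, 0, 3, 9, -2, 2]
After 'pick 0': [3, 0, 3, 9, -2, 2, 2]
After 'push -5': [3, 0, 3, 9, -2, 2, 2, -5]
After 'push 17': [3, 0, 3, 9, -2, 2, 2, -5, 17]
After 'sub': [3, 0, 3, 9, -2, 2, 2, -22]
After 'div': [3, 0, 3, 9, -2, 2, -1]
After 'sub': [3, 0, 3, 9, -2, 3]
After 'div': [3, 0, 3, 9, -1]
After 'drop': [3, 0, 3, 9]

Answer: [3, 0, 3, 9]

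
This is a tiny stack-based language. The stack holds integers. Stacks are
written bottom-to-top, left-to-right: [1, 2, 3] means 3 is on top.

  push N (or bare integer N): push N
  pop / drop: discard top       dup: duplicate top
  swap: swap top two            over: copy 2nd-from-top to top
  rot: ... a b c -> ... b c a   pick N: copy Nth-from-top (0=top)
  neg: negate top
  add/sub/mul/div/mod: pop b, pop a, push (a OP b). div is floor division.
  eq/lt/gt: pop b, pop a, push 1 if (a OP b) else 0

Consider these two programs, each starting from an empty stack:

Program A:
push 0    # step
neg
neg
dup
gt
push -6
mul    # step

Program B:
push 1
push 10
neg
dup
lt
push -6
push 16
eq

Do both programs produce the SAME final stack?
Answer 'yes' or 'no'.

Program A trace:
  After 'push 0': [0]
  After 'neg': [0]
  After 'neg': [0]
  After 'dup': [0, 0]
  After 'gt': [0]
  After 'push -6': [0, -6]
  After 'mul': [0]
Program A final stack: [0]

Program B trace:
  After 'push 1': [1]
  After 'push 10': [1, 10]
  After 'neg': [1, -10]
  After 'dup': [1, -10, -10]
  After 'lt': [1, 0]
  After 'push -6': [1, 0, -6]
  After 'push 16': [1, 0, -6, 16]
  After 'eq': [1, 0, 0]
Program B final stack: [1, 0, 0]
Same: no

Answer: no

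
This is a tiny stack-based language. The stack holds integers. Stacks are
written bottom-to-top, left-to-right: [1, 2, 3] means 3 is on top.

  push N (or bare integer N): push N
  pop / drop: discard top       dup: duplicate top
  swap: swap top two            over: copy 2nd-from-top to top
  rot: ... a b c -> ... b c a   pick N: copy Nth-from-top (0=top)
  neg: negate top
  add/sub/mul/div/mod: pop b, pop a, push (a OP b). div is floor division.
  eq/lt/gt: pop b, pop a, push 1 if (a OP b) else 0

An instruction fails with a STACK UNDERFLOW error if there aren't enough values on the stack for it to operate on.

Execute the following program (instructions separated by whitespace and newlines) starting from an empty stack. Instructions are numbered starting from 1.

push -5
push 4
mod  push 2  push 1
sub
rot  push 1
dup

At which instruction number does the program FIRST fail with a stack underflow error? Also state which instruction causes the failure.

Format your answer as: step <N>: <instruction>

Answer: step 7: rot

Derivation:
Step 1 ('push -5'): stack = [-5], depth = 1
Step 2 ('push 4'): stack = [-5, 4], depth = 2
Step 3 ('mod'): stack = [3], depth = 1
Step 4 ('push 2'): stack = [3, 2], depth = 2
Step 5 ('push 1'): stack = [3, 2, 1], depth = 3
Step 6 ('sub'): stack = [3, 1], depth = 2
Step 7 ('rot'): needs 3 value(s) but depth is 2 — STACK UNDERFLOW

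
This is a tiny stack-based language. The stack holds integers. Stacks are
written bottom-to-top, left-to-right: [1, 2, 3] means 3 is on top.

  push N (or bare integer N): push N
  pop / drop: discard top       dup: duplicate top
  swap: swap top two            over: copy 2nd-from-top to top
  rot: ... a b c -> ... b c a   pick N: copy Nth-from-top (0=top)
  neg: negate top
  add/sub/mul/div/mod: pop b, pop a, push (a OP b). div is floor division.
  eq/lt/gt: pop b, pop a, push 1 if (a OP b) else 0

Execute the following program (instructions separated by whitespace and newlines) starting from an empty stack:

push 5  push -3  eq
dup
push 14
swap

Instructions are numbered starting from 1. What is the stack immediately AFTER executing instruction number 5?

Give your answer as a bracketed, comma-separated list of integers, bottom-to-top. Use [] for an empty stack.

Step 1 ('push 5'): [5]
Step 2 ('push -3'): [5, -3]
Step 3 ('eq'): [0]
Step 4 ('dup'): [0, 0]
Step 5 ('push 14'): [0, 0, 14]

Answer: [0, 0, 14]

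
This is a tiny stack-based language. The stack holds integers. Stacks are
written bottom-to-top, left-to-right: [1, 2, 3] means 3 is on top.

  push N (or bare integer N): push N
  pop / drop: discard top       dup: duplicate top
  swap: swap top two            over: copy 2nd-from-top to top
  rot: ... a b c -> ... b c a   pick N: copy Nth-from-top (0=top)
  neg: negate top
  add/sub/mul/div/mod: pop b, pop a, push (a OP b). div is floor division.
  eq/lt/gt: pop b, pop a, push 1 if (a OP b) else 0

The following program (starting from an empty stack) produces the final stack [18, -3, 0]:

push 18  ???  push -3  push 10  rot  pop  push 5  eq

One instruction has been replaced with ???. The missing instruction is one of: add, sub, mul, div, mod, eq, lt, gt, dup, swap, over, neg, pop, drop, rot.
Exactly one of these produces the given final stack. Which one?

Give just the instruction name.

Stack before ???: [18]
Stack after ???:  [18, 18]
The instruction that transforms [18] -> [18, 18] is: dup

Answer: dup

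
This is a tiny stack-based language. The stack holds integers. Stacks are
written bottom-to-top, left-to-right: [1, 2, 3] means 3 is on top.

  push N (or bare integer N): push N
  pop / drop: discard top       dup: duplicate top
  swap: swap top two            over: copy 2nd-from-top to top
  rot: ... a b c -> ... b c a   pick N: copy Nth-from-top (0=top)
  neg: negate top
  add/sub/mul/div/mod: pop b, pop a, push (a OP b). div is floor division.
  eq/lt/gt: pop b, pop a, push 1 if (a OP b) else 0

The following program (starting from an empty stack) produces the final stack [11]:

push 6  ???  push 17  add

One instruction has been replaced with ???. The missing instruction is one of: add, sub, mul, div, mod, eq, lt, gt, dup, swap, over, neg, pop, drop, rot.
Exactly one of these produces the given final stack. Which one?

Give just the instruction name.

Stack before ???: [6]
Stack after ???:  [-6]
The instruction that transforms [6] -> [-6] is: neg

Answer: neg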